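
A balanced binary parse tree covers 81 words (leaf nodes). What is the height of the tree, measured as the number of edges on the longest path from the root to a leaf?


In a balanced binary tree with n leaves the deepest leaf is ceil(log2(n)) edges below the root.
log2(81) = 6.3399
ceil(6.3399) = 7
height (edges) = 7

7


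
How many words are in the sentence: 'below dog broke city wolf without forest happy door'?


Counting words by splitting on spaces:
  Word 1: 'below'
  Word 2: 'dog'
  Word 3: 'broke'
  Word 4: 'city'
  Word 5: 'wolf'
  Word 6: 'without'
  Word 7: 'forest'
  Word 8: 'happy'
  Word 9: 'door'
Total words: 9

9


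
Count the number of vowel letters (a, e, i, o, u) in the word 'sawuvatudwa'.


Scanning each character of 'sawuvatudwa':
  Position 1: 's' -> consonant (running count: 0)
  Position 2: 'a' -> vowel (running count: 1)
  Position 3: 'w' -> consonant (running count: 1)
  Position 4: 'u' -> vowel (running count: 2)
  Position 5: 'v' -> consonant (running count: 2)
  Position 6: 'a' -> vowel (running count: 3)
  Position 7: 't' -> consonant (running count: 3)
  Position 8: 'u' -> vowel (running count: 4)
  Position 9: 'd' -> consonant (running count: 4)
  Position 10: 'w' -> consonant (running count: 4)
  Position 11: 'a' -> vowel (running count: 5)
Total vowels: 5

5


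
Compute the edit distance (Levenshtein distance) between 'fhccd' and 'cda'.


Building DP table for s1='fhccd' (len 5) and s2='cda' (len 3):
       c  d  a
    0  1  2  3
  f 1  1  2  3
  h 2  2  2  3
  c 3  2  3  3
  c 4  3  3  4
  d 5  4  3  4
Edit distance = dp[5][3] = 4

4


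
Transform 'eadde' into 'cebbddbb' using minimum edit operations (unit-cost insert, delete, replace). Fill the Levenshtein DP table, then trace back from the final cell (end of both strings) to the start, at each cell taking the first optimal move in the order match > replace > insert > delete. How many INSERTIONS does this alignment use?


Edit distance = 5. Backtracking from cell (5, 8) with preference match > replace > insert > delete,
then listing the resulting alignment 'eadde' -> 'cebbddbb' left to right:
  Step 1: insert 'c' [insertion #1]
  Step 2: keep 'e'
  Step 3: insert 'b' [insertion #2]
  Step 4: replace a->b
  Step 5: keep 'd'
  Step 6: keep 'd'
  Step 7: insert 'b' [insertion #3]
  Step 8: replace e->b
Total insertions: 3

3


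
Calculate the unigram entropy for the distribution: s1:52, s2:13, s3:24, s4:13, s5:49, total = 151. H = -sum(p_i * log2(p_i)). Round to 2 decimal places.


Computing entropy H = -sum(p_i * log2(p_i)):
  s1: p = 52/151 = 0.3444, -p*log2(p) = 0.5296
  s2: p = 13/151 = 0.0861, -p*log2(p) = 0.3046
  s3: p = 24/151 = 0.1589, -p*log2(p) = 0.4217
  s4: p = 13/151 = 0.0861, -p*log2(p) = 0.3046
  s5: p = 49/151 = 0.3245, -p*log2(p) = 0.5269
H = sum of terms = 2.0874
Rounded to 2 decimals: 2.09

2.09


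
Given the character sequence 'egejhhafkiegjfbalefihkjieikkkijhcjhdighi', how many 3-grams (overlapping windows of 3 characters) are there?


String 'egejhhafkiegjfbalefihkjieikkkijhcjhdighi' has length L = 40.
Number of overlapping n-grams = L - n + 1
Substituting: 40 - 3 + 1 = 38

38


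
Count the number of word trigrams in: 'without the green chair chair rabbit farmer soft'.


Word trigrams from [8] words:
  Trigram 1: (without the green)
  Trigram 2: (the green chair)
  Trigram 3: (green chair chair)
  Trigram 4: (chair chair rabbit)
  Trigram 5: (chair rabbit farmer)
  Trigram 6: (rabbit farmer soft)
Total word trigrams: 8 - 2 = 6

6


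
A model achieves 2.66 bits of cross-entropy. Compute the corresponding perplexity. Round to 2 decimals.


Perplexity formula: PP = 2^H
H = 2.66
PP = 2^2.66
Decompose: 2^2.66 = 2^2 * 2^0.66
2^2 = 4, 2^0.66 ~ 1.5800826
PP ~ 4 * 1.5800826 = 6.3203304
Rounded to 2 decimals: 6.32

6.32


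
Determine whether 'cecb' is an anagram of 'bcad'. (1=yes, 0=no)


Sort characters of 'cecb': 'bcce'
Sort characters of 'bcad': 'abcd'
Sorted forms differ -> they are NOT anagrams
Result: 0

0


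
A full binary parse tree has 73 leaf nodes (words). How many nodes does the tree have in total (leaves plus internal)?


Leaf nodes (terminals): 73
Internal nodes = n - 1 = 73 - 1 = 72
Total = leaves + internal = 73 + 72 = 145

145


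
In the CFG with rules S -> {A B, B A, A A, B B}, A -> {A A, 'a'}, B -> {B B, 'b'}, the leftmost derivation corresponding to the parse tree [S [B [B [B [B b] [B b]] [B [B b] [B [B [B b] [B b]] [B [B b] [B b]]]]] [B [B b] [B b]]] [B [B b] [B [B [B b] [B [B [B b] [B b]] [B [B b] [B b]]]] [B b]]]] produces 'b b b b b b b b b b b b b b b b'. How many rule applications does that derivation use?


Every bracketed nonterminal node [X ...] in the tree is produced by exactly one rule application.
Reading the tree off as a leftmost derivation:
  Step 1: S  =>  B B   (applied S -> B B)
  Step 2: B B  =>  B B B   (applied B -> B B)
  Step 3: B B B  =>  B B B B   (applied B -> B B)
  Step 4: B B B B  =>  B B B B B   (applied B -> B B)
  Step 5: B B B B B  =>  b B B B B   (applied B -> b)
  Step 6: b B B B B  =>  b b B B B   (applied B -> b)
  Step 7: b b B B B  =>  b b B B B B   (applied B -> B B)
  Step 8: b b B B B B  =>  b b b B B B   (applied B -> b)
  Step 9: b b b B B B  =>  b b b B B B B   (applied B -> B B)
  Step 10: b b b B B B B  =>  b b b B B B B B   (applied B -> B B)
  Step 11: b b b B B B B B  =>  b b b b B B B B   (applied B -> b)
  Step 12: b b b b B B B B  =>  b b b b b B B B   (applied B -> b)
  Step 13: b b b b b B B B  =>  b b b b b B B B B   (applied B -> B B)
  Step 14: b b b b b B B B B  =>  b b b b b b B B B   (applied B -> b)
  Step 15: b b b b b b B B B  =>  b b b b b b b B B   (applied B -> b)
  Step 16: b b b b b b b B B  =>  b b b b b b b B B B   (applied B -> B B)
  Step 17: b b b b b b b B B B  =>  b b b b b b b b B B   (applied B -> b)
  Step 18: b b b b b b b b B B  =>  b b b b b b b b b B   (applied B -> b)
  Step 19: b b b b b b b b b B  =>  b b b b b b b b b B B   (applied B -> B B)
  Step 20: b b b b b b b b b B B  =>  b b b b b b b b b b B   (applied B -> b)
  Step 21: b b b b b b b b b b B  =>  b b b b b b b b b b B B   (applied B -> B B)
  Step 22: b b b b b b b b b b B B  =>  b b b b b b b b b b B B B   (applied B -> B B)
  Step 23: b b b b b b b b b b B B B  =>  b b b b b b b b b b b B B   (applied B -> b)
  Step 24: b b b b b b b b b b b B B  =>  b b b b b b b b b b b B B B   (applied B -> B B)
  Step 25: b b b b b b b b b b b B B B  =>  b b b b b b b b b b b B B B B   (applied B -> B B)
  Step 26: b b b b b b b b b b b B B B B  =>  b b b b b b b b b b b b B B B   (applied B -> b)
  Step 27: b b b b b b b b b b b b B B B  =>  b b b b b b b b b b b b b B B   (applied B -> b)
  Step 28: b b b b b b b b b b b b b B B  =>  b b b b b b b b b b b b b B B B   (applied B -> B B)
  Step 29: b b b b b b b b b b b b b B B B  =>  b b b b b b b b b b b b b b B B   (applied B -> b)
  Step 30: b b b b b b b b b b b b b b B B  =>  b b b b b b b b b b b b b b b B   (applied B -> b)
  Step 31: b b b b b b b b b b b b b b b B  =>  b b b b b b b b b b b b b b b b   (applied B -> b)
Final yield: b b b b b b b b b b b b b b b b
Total rewrite steps: 31

31


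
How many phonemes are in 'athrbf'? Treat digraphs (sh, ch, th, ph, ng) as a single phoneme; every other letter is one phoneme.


Parsing 'athrbf' greedily, digraphs first:
  'a' -> vowel phoneme (phonemes so far: 1)
  'th' -> digraph (1 consonant phoneme) (phonemes so far: 2)
  'r' -> consonant phoneme (phonemes so far: 3)
  'b' -> consonant phoneme (phonemes so far: 4)
  'f' -> consonant phoneme (phonemes so far: 5)
Total phonemes: 5

5


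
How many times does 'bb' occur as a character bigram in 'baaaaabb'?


Scanning 'baaaaabb' for bigram 'bb':
  Position 0: 'ba' -> no
  Position 1: 'aa' -> no
  Position 2: 'aa' -> no
  Position 3: 'aa' -> no
  Position 4: 'aa' -> no
  Position 5: 'ab' -> no
  Position 6: 'bb' -> MATCH
Total matches: 1

1


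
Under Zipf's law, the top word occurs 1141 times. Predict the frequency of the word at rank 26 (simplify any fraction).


Zipf's law: freq(rank) = f1 / rank
f1 = 1141, rank = 26
freq = 1141 / 26
GCD(1141, 26) = 1
Simplified: 1141/26

1141/26


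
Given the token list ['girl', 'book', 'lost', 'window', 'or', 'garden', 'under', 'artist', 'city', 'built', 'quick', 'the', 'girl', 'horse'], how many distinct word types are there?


Listing all tokens and tracking unique types:
  Token 1: 'girl' -> NEW (unique so far: 1)
  Token 2: 'book' -> NEW (unique so far: 2)
  Token 3: 'lost' -> NEW (unique so far: 3)
  Token 4: 'window' -> NEW (unique so far: 4)
  Token 5: 'or' -> NEW (unique so far: 5)
  Token 6: 'garden' -> NEW (unique so far: 6)
  Token 7: 'under' -> NEW (unique so far: 7)
  Token 8: 'artist' -> NEW (unique so far: 8)
  Token 9: 'city' -> NEW (unique so far: 9)
  Token 10: 'built' -> NEW (unique so far: 10)
  Token 11: 'quick' -> NEW (unique so far: 11)
  Token 12: 'the' -> NEW (unique so far: 12)
  Token 13: 'girl' -> duplicate (unique so far: 12)
  Token 14: 'horse' -> NEW (unique so far: 13)
Unique types: ('artist', 'book', 'built', 'city', 'garden', 'girl', 'horse', 'lost', 'or', 'quick', 'the', 'under', 'window')
Vocabulary size: 13

13


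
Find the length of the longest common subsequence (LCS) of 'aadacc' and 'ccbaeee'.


DP table for LCS of 'aadacc' and 'ccbaeee':
       c  c  b  a  e  e  e
    0  0  0  0  0  0  0  0
  a 0  0  0  0  1  1  1  1
  a 0  0  0  0  1  1  1  1
  d 0  0  0  0  1  1  1  1
  a 0  0  0  0  1  1  1  1
  c 0  1  1  1  1  1  1  1
  c 0  1  2  2  2  2  2  2
LCS: 'cc'
LCS length = 2

2


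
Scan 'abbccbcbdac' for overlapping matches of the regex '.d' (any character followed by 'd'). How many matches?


Pattern: .d means any character followed by 'd'.
Scanning 'abbccbcbdac' position-by-position:
  Pos 0: window 'ab' -> no
  Pos 1: window 'bb' -> no
  Pos 2: window 'bc' -> no
  Pos 3: window 'cc' -> no
  Pos 4: window 'cb' -> no
  Pos 5: window 'bc' -> no
  Pos 6: window 'cb' -> no
  Pos 7: window 'bd' -> MATCH
  Pos 8: window 'da' -> no
  Pos 9: window 'ac' -> no
  Pos 10: window 'c' -> no
Total matches: 1

1


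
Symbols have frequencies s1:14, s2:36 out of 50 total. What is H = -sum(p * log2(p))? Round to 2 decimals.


Computing entropy H = -sum(p_i * log2(p_i)):
  s1: p = 14/50 = 0.2800, -p*log2(p) = 0.5142
  s2: p = 36/50 = 0.7200, -p*log2(p) = 0.3412
H = sum of terms = 0.8554
Rounded to 2 decimals: 0.86

0.86


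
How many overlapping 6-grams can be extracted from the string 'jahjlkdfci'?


String 'jahjlkdfci' has length L = 10.
Number of overlapping n-grams = L - n + 1
Substituting: 10 - 6 + 1 = 5

5


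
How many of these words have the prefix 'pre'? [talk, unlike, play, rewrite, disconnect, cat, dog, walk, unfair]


Checking each word for prefix 'pre':
  'talk' -> no (count: 0)
  'unlike' -> no (count: 0)
  'play' -> no (count: 0)
  'rewrite' -> no (count: 0)
  'disconnect' -> no (count: 0)
  'cat' -> no (count: 0)
  'dog' -> no (count: 0)
  'walk' -> no (count: 0)
  'unfair' -> no (count: 0)
Total with prefix 'pre': 0

0


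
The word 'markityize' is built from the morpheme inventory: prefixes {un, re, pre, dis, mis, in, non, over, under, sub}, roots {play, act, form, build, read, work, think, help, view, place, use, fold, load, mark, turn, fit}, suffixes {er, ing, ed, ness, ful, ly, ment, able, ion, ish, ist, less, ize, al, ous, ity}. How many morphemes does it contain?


Segmenting 'markityize' against the inventory:
  'mark' -> root (morpheme 1)
  'ity' -> suffix (morpheme 2)
  'ize' -> suffix (morpheme 3)
Total morphemes: 3

3


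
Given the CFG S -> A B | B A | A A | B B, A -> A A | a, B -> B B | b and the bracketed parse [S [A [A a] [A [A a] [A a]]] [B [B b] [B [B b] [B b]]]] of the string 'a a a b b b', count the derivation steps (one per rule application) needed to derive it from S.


Every bracketed nonterminal node [X ...] in the tree is produced by exactly one rule application.
Reading the tree off as a leftmost derivation:
  Step 1: S  =>  A B   (applied S -> A B)
  Step 2: A B  =>  A A B   (applied A -> A A)
  Step 3: A A B  =>  a A B   (applied A -> a)
  Step 4: a A B  =>  a A A B   (applied A -> A A)
  Step 5: a A A B  =>  a a A B   (applied A -> a)
  Step 6: a a A B  =>  a a a B   (applied A -> a)
  Step 7: a a a B  =>  a a a B B   (applied B -> B B)
  Step 8: a a a B B  =>  a a a b B   (applied B -> b)
  Step 9: a a a b B  =>  a a a b B B   (applied B -> B B)
  Step 10: a a a b B B  =>  a a a b b B   (applied B -> b)
  Step 11: a a a b b B  =>  a a a b b b   (applied B -> b)
Final yield: a a a b b b
Total rewrite steps: 11

11


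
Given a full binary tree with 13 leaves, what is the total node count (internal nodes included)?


Leaf nodes (terminals): 13
Internal nodes = n - 1 = 13 - 1 = 12
Total = leaves + internal = 13 + 12 = 25

25


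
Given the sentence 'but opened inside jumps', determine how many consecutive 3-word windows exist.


Word trigrams from [4] words:
  Trigram 1: (but opened inside)
  Trigram 2: (opened inside jumps)
Total word trigrams: 4 - 2 = 2

2


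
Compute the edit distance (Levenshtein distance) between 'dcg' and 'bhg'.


Building DP table for s1='dcg' (len 3) and s2='bhg' (len 3):
       b  h  g
    0  1  2  3
  d 1  1  2  3
  c 2  2  2  3
  g 3  3  3  2
Edit distance = dp[3][3] = 2

2


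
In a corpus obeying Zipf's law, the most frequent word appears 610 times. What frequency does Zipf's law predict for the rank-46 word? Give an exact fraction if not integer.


Zipf's law: freq(rank) = f1 / rank
f1 = 610, rank = 46
freq = 610 / 46
GCD(610, 46) = 2
Simplified: 305/23

305/23


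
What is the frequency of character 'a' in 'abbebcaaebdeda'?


Scanning 'abbebcaaebdeda' for 'a':
  Position 0: 'a' -> MATCH (count: 1)
  Position 6: 'a' -> MATCH (count: 2)
  Position 7: 'a' -> MATCH (count: 3)
  Position 13: 'a' -> MATCH (count: 4)
Total occurrences of 'a': 4

4


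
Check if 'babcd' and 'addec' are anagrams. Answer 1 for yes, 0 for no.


Sort characters of 'babcd': 'abbcd'
Sort characters of 'addec': 'acdde'
Sorted forms differ -> they are NOT anagrams
Result: 0

0


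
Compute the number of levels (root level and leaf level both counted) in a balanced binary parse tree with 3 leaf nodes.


In a balanced binary tree with n leaves the deepest leaf is ceil(log2(n)) edges below the root,
so counting node levels inclusive of root and leaves gives ceil(log2(n)) + 1 levels.
log2(3) = 1.5850
ceil(1.5850) = 2
levels = 2 + 1 = 3

3


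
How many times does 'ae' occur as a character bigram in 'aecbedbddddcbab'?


Scanning 'aecbedbddddcbab' for bigram 'ae':
  Position 0: 'ae' -> MATCH
  Position 1: 'ec' -> no
  Position 2: 'cb' -> no
  Position 3: 'be' -> no
  Position 4: 'ed' -> no
  Position 5: 'db' -> no
  Position 6: 'bd' -> no
  Position 7: 'dd' -> no
  Position 8: 'dd' -> no
  Position 9: 'dd' -> no
  Position 10: 'dc' -> no
  Position 11: 'cb' -> no
  Position 12: 'ba' -> no
  Position 13: 'ab' -> no
Total matches: 1

1


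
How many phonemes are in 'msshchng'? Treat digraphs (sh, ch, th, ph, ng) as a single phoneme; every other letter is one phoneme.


Parsing 'msshchng' greedily, digraphs first:
  'm' -> consonant phoneme (phonemes so far: 1)
  's' -> consonant phoneme (phonemes so far: 2)
  'sh' -> digraph (1 consonant phoneme) (phonemes so far: 3)
  'ch' -> digraph (1 consonant phoneme) (phonemes so far: 4)
  'ng' -> digraph (1 consonant phoneme) (phonemes so far: 5)
Total phonemes: 5

5


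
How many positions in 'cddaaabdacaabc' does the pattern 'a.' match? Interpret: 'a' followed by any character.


Pattern: a. means 'a' followed by any character.
Scanning 'cddaaabdacaabc' position-by-position:
  Pos 0: window 'cd' -> no
  Pos 1: window 'dd' -> no
  Pos 2: window 'da' -> no
  Pos 3: window 'aa' -> MATCH
  Pos 4: window 'aa' -> MATCH
  Pos 5: window 'ab' -> MATCH
  Pos 6: window 'bd' -> no
  Pos 7: window 'da' -> no
  Pos 8: window 'ac' -> MATCH
  Pos 9: window 'ca' -> no
  Pos 10: window 'aa' -> MATCH
  Pos 11: window 'ab' -> MATCH
  Pos 12: window 'bc' -> no
  Pos 13: window 'c' -> no
Total matches: 6

6


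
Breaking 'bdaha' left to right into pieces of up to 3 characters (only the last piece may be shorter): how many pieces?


'bdaha' has 5 characters.
Chunking with max size 3:
  Chunk 1: 'bda' (positions 0-2)
  Chunk 2: 'ha' (positions 3-4)
Total chunks: ceil(5 / 3) = 2

2


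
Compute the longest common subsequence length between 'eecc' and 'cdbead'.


DP table for LCS of 'eecc' and 'cdbead':
       c  d  b  e  a  d
    0  0  0  0  0  0  0
  e 0  0  0  0  1  1  1
  e 0  0  0  0  1  1  1
  c 0  1  1  1  1  1  1
  c 0  1  1  1  1  1  1
LCS: 'e'
LCS length = 1

1


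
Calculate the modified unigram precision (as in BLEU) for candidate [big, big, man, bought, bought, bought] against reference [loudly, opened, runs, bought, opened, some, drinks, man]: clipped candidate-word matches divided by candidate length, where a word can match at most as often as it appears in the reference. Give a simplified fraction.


Reference word counts: {'bought': 1, 'drinks': 1, 'loudly': 1, 'man': 1, 'opened': 2, 'runs': 1, 'some': 1}
Checking each candidate word (with clipping):
  'big' -> not in reference -> no match (matches: 0)
  'big' -> not in reference -> no match (matches: 0)
  'man' -> in reference (ref count 1, used 1/1) -> match (matches: 1)
  'bought' -> in reference (ref count 1, used 1/1) -> match (matches: 2)
  'bought' -> ref count 1 already used up (1/1) -> clipped, no match (matches: 2)
  'bought' -> ref count 1 already used up (1/1) -> clipped, no match (matches: 2)
Clipped matches: 2, Candidate length: 6
Precision = 2/6 = 1/3

1/3


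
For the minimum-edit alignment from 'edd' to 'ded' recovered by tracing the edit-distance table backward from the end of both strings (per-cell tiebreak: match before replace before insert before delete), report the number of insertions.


Edit distance = 2. Backtracking from cell (3, 3) with preference match > replace > insert > delete,
then listing the resulting alignment 'edd' -> 'ded' left to right:
  Step 1: replace e->d
  Step 2: replace d->e
  Step 3: keep 'd'
Total insertions: 0

0


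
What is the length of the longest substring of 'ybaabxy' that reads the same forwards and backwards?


Scanning 'ybaabxy' for palindromic substrings.
Substring at positions 1-4: 'baab'.
Check: reverse('baab') = 'baab' -> palindrome confirmed.
Neighbouring characters ('y' / 'x') break symmetry, so it cannot extend further.
No longer palindromic substring exists; longest length = 4

4


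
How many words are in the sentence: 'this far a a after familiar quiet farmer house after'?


Counting words by splitting on spaces:
  Word 1: 'this'
  Word 2: 'far'
  Word 3: 'a'
  Word 4: 'a'
  Word 5: 'after'
  Word 6: 'familiar'
  Word 7: 'quiet'
  Word 8: 'farmer'
  Word 9: 'house'
  Word 10: 'after'
Total words: 10

10


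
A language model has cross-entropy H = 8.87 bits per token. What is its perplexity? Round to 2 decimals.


Perplexity formula: PP = 2^H
H = 8.87
PP = 2^8.87
Decompose: 2^8.87 = 2^8 * 2^0.87
2^8 = 256, 2^0.87 ~ 1.8276629
PP ~ 256 * 1.8276629 = 467.8817024
Rounded to 2 decimals: 467.88

467.88


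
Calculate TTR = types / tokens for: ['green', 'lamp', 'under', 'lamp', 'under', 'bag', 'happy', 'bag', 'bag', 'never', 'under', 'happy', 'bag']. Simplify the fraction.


Tokens: 13
Unique types: ('bag', 'green', 'happy', 'lamp', 'never', 'under') = 6
TTR = 6/13
Already in lowest terms.

6/13


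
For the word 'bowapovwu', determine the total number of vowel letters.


Scanning each character of 'bowapovwu':
  Position 1: 'b' -> consonant (running count: 0)
  Position 2: 'o' -> vowel (running count: 1)
  Position 3: 'w' -> consonant (running count: 1)
  Position 4: 'a' -> vowel (running count: 2)
  Position 5: 'p' -> consonant (running count: 2)
  Position 6: 'o' -> vowel (running count: 3)
  Position 7: 'v' -> consonant (running count: 3)
  Position 8: 'w' -> consonant (running count: 3)
  Position 9: 'u' -> vowel (running count: 4)
Total vowels: 4

4


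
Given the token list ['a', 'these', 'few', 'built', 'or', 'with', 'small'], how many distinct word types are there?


Listing all tokens and tracking unique types:
  Token 1: 'a' -> NEW (unique so far: 1)
  Token 2: 'these' -> NEW (unique so far: 2)
  Token 3: 'few' -> NEW (unique so far: 3)
  Token 4: 'built' -> NEW (unique so far: 4)
  Token 5: 'or' -> NEW (unique so far: 5)
  Token 6: 'with' -> NEW (unique so far: 6)
  Token 7: 'small' -> NEW (unique so far: 7)
Unique types: ('a', 'built', 'few', 'or', 'small', 'these', 'with')
Vocabulary size: 7

7


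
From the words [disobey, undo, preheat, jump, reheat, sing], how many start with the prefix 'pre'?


Checking each word for prefix 'pre':
  'disobey' -> no (count: 0)
  'undo' -> no (count: 0)
  'preheat' -> YES, starts with 'pre' (count: 1)
  'jump' -> no (count: 1)
  'reheat' -> no (count: 1)
  'sing' -> no (count: 1)
Total with prefix 'pre': 1

1


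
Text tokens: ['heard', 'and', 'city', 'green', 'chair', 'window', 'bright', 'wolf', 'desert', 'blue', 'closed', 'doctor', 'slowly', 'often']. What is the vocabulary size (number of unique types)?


Listing all tokens and tracking unique types:
  Token 1: 'heard' -> NEW (unique so far: 1)
  Token 2: 'and' -> NEW (unique so far: 2)
  Token 3: 'city' -> NEW (unique so far: 3)
  Token 4: 'green' -> NEW (unique so far: 4)
  Token 5: 'chair' -> NEW (unique so far: 5)
  Token 6: 'window' -> NEW (unique so far: 6)
  Token 7: 'bright' -> NEW (unique so far: 7)
  Token 8: 'wolf' -> NEW (unique so far: 8)
  Token 9: 'desert' -> NEW (unique so far: 9)
  Token 10: 'blue' -> NEW (unique so far: 10)
  Token 11: 'closed' -> NEW (unique so far: 11)
  Token 12: 'doctor' -> NEW (unique so far: 12)
  Token 13: 'slowly' -> NEW (unique so far: 13)
  Token 14: 'often' -> NEW (unique so far: 14)
Unique types: ('and', 'blue', 'bright', 'chair', 'city', 'closed', 'desert', 'doctor', 'green', 'heard', 'often', 'slowly', 'window', 'wolf')
Vocabulary size: 14

14


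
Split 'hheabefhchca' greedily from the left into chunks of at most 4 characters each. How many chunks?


'hheabefhchca' has 12 characters.
Chunking with max size 4:
  Chunk 1: 'hhea' (positions 0-3)
  Chunk 2: 'befh' (positions 4-7)
  Chunk 3: 'chca' (positions 8-11)
Total chunks: ceil(12 / 4) = 3

3


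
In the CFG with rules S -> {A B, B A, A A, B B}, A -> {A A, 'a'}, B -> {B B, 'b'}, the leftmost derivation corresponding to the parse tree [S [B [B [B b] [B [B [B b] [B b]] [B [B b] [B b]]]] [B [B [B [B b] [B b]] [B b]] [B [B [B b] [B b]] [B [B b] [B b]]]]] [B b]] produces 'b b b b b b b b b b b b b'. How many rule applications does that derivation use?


Every bracketed nonterminal node [X ...] in the tree is produced by exactly one rule application.
Reading the tree off as a leftmost derivation:
  Step 1: S  =>  B B   (applied S -> B B)
  Step 2: B B  =>  B B B   (applied B -> B B)
  Step 3: B B B  =>  B B B B   (applied B -> B B)
  Step 4: B B B B  =>  b B B B   (applied B -> b)
  Step 5: b B B B  =>  b B B B B   (applied B -> B B)
  Step 6: b B B B B  =>  b B B B B B   (applied B -> B B)
  Step 7: b B B B B B  =>  b b B B B B   (applied B -> b)
  Step 8: b b B B B B  =>  b b b B B B   (applied B -> b)
  Step 9: b b b B B B  =>  b b b B B B B   (applied B -> B B)
  Step 10: b b b B B B B  =>  b b b b B B B   (applied B -> b)
  Step 11: b b b b B B B  =>  b b b b b B B   (applied B -> b)
  Step 12: b b b b b B B  =>  b b b b b B B B   (applied B -> B B)
  Step 13: b b b b b B B B  =>  b b b b b B B B B   (applied B -> B B)
  Step 14: b b b b b B B B B  =>  b b b b b B B B B B   (applied B -> B B)
  Step 15: b b b b b B B B B B  =>  b b b b b b B B B B   (applied B -> b)
  Step 16: b b b b b b B B B B  =>  b b b b b b b B B B   (applied B -> b)
  Step 17: b b b b b b b B B B  =>  b b b b b b b b B B   (applied B -> b)
  Step 18: b b b b b b b b B B  =>  b b b b b b b b B B B   (applied B -> B B)
  Step 19: b b b b b b b b B B B  =>  b b b b b b b b B B B B   (applied B -> B B)
  Step 20: b b b b b b b b B B B B  =>  b b b b b b b b b B B B   (applied B -> b)
  Step 21: b b b b b b b b b B B B  =>  b b b b b b b b b b B B   (applied B -> b)
  Step 22: b b b b b b b b b b B B  =>  b b b b b b b b b b B B B   (applied B -> B B)
  Step 23: b b b b b b b b b b B B B  =>  b b b b b b b b b b b B B   (applied B -> b)
  Step 24: b b b b b b b b b b b B B  =>  b b b b b b b b b b b b B   (applied B -> b)
  Step 25: b b b b b b b b b b b b B  =>  b b b b b b b b b b b b b   (applied B -> b)
Final yield: b b b b b b b b b b b b b
Total rewrite steps: 25

25


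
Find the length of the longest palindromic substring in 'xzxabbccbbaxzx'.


Scanning 'xzxabbccbbaxzx' for palindromic substrings.
Substring at positions 0-13: 'xzxabbccbbaxzx'.
Check: reverse('xzxabbccbbaxzx') = 'xzxabbccbbaxzx' -> palindrome confirmed.
No longer palindromic substring exists; longest length = 14

14


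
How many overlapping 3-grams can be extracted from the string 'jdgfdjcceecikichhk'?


String 'jdgfdjcceecikichhk' has length L = 18.
Number of overlapping n-grams = L - n + 1
Substituting: 18 - 3 + 1 = 16

16


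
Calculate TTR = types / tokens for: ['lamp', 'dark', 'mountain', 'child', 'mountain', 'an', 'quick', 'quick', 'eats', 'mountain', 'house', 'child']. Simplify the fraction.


Tokens: 12
Unique types: ('an', 'child', 'dark', 'eats', 'house', 'lamp', 'mountain', 'quick') = 8
TTR = 8/12
Simplify: divide both by 4 -> 2/3
TTR = 2/3

2/3


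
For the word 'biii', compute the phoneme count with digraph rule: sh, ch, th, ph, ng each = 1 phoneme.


Parsing 'biii' greedily, digraphs first:
  'b' -> consonant phoneme (phonemes so far: 1)
  'i' -> vowel phoneme (phonemes so far: 2)
  'i' -> vowel phoneme (phonemes so far: 3)
  'i' -> vowel phoneme (phonemes so far: 4)
Total phonemes: 4

4


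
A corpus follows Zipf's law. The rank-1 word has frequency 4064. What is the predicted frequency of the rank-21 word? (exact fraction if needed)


Zipf's law: freq(rank) = f1 / rank
f1 = 4064, rank = 21
freq = 4064 / 21
GCD(4064, 21) = 1
Simplified: 4064/21

4064/21


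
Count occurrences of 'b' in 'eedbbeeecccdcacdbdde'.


Scanning 'eedbbeeecccdcacdbdde' for 'b':
  Position 3: 'b' -> MATCH (count: 1)
  Position 4: 'b' -> MATCH (count: 2)
  Position 16: 'b' -> MATCH (count: 3)
Total occurrences of 'b': 3

3


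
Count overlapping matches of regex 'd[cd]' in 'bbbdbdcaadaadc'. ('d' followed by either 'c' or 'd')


Pattern: d[cd] means 'd' followed by either 'c' or 'd'.
Scanning 'bbbdbdcaadaadc' position-by-position:
  Pos 0: window 'bb' -> no
  Pos 1: window 'bb' -> no
  Pos 2: window 'bd' -> no
  Pos 3: window 'db' -> no
  Pos 4: window 'bd' -> no
  Pos 5: window 'dc' -> MATCH
  Pos 6: window 'ca' -> no
  Pos 7: window 'aa' -> no
  Pos 8: window 'ad' -> no
  Pos 9: window 'da' -> no
  Pos 10: window 'aa' -> no
  Pos 11: window 'ad' -> no
  Pos 12: window 'dc' -> MATCH
  Pos 13: window 'c' -> no
Total matches: 2

2


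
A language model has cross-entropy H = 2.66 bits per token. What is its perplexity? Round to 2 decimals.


Perplexity formula: PP = 2^H
H = 2.66
PP = 2^2.66
Decompose: 2^2.66 = 2^2 * 2^0.66
2^2 = 4, 2^0.66 ~ 1.5800826
PP ~ 4 * 1.5800826 = 6.3203304
Rounded to 2 decimals: 6.32

6.32


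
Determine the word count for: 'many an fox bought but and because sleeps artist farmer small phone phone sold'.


Counting words by splitting on spaces:
  Word 1: 'many'
  Word 2: 'an'
  Word 3: 'fox'
  Word 4: 'bought'
  Word 5: 'but'
  Word 6: 'and'
  Word 7: 'because'
  Word 8: 'sleeps'
  Word 9: 'artist'
  Word 10: 'farmer'
  Word 11: 'small'
  Word 12: 'phone'
  Word 13: 'phone'
  Word 14: 'sold'
Total words: 14

14


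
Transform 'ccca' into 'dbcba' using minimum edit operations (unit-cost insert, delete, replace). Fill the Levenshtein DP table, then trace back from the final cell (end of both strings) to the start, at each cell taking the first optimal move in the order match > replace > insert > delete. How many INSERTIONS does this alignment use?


Edit distance = 3. Backtracking from cell (4, 5) with preference match > replace > insert > delete,
then listing the resulting alignment 'ccca' -> 'dbcba' left to right:
  Step 1: insert 'd' [insertion #1]
  Step 2: replace c->b
  Step 3: keep 'c'
  Step 4: replace c->b
  Step 5: keep 'a'
Total insertions: 1

1


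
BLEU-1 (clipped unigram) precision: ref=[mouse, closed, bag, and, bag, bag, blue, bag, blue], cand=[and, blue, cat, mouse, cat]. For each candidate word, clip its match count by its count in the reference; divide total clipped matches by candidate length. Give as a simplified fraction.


Reference word counts: {'and': 1, 'bag': 4, 'blue': 2, 'closed': 1, 'mouse': 1}
Checking each candidate word (with clipping):
  'and' -> in reference (ref count 1, used 1/1) -> match (matches: 1)
  'blue' -> in reference (ref count 2, used 1/2) -> match (matches: 2)
  'cat' -> not in reference -> no match (matches: 2)
  'mouse' -> in reference (ref count 1, used 1/1) -> match (matches: 3)
  'cat' -> not in reference -> no match (matches: 3)
Clipped matches: 3, Candidate length: 5
Precision = 3/5

3/5


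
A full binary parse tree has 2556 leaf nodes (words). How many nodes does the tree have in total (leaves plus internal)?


Leaf nodes (terminals): 2556
Internal nodes = n - 1 = 2556 - 1 = 2555
Total = leaves + internal = 2556 + 2555 = 5111

5111


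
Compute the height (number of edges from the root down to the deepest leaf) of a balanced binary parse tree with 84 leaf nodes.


In a balanced binary tree with n leaves the deepest leaf is ceil(log2(n)) edges below the root.
log2(84) = 6.3923
ceil(6.3923) = 7
height (edges) = 7

7


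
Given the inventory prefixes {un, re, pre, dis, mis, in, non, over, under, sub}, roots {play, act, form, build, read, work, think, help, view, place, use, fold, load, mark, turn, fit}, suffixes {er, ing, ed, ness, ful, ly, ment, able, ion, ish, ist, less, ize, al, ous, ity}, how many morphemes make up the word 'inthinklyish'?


Segmenting 'inthinklyish' against the inventory:
  'in' -> prefix (morpheme 1)
  'think' -> root (morpheme 2)
  'ly' -> suffix (morpheme 3)
  'ish' -> suffix (morpheme 4)
Total morphemes: 4

4


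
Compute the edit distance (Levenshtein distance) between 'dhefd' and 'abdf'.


Building DP table for s1='dhefd' (len 5) and s2='abdf' (len 4):
       a  b  d  f
    0  1  2  3  4
  d 1  1  2  2  3
  h 2  2  2  3  3
  e 3  3  3  3  4
  f 4  4  4  4  3
  d 5  5  5  4  4
Edit distance = dp[5][4] = 4

4


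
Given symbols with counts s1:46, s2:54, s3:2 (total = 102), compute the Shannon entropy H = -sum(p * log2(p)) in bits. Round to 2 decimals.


Computing entropy H = -sum(p_i * log2(p_i)):
  s1: p = 46/102 = 0.4510, -p*log2(p) = 0.5181
  s2: p = 54/102 = 0.5294, -p*log2(p) = 0.4858
  s3: p = 2/102 = 0.0196, -p*log2(p) = 0.1112
H = sum of terms = 1.1151
Rounded to 2 decimals: 1.12

1.12


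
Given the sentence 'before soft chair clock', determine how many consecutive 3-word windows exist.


Word trigrams from [4] words:
  Trigram 1: (before soft chair)
  Trigram 2: (soft chair clock)
Total word trigrams: 4 - 2 = 2

2


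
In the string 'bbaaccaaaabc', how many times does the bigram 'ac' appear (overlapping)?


Scanning 'bbaaccaaaabc' for bigram 'ac':
  Position 0: 'bb' -> no
  Position 1: 'ba' -> no
  Position 2: 'aa' -> no
  Position 3: 'ac' -> MATCH
  Position 4: 'cc' -> no
  Position 5: 'ca' -> no
  Position 6: 'aa' -> no
  Position 7: 'aa' -> no
  Position 8: 'aa' -> no
  Position 9: 'ab' -> no
  Position 10: 'bc' -> no
Total matches: 1

1


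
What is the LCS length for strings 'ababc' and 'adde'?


DP table for LCS of 'ababc' and 'adde':
       a  d  d  e
    0  0  0  0  0
  a 0  1  1  1  1
  b 0  1  1  1  1
  a 0  1  1  1  1
  b 0  1  1  1  1
  c 0  1  1  1  1
LCS: 'a'
LCS length = 1

1


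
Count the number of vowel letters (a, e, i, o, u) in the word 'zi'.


Scanning each character of 'zi':
  Position 1: 'z' -> consonant (running count: 0)
  Position 2: 'i' -> vowel (running count: 1)
Total vowels: 1

1


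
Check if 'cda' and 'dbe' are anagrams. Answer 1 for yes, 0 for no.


Sort characters of 'cda': 'acd'
Sort characters of 'dbe': 'bde'
Sorted forms differ -> they are NOT anagrams
Result: 0

0


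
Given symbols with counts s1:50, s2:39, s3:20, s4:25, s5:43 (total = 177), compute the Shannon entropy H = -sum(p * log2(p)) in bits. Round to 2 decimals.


Computing entropy H = -sum(p_i * log2(p_i)):
  s1: p = 50/177 = 0.2825, -p*log2(p) = 0.5152
  s2: p = 39/177 = 0.2203, -p*log2(p) = 0.4808
  s3: p = 20/177 = 0.1130, -p*log2(p) = 0.3554
  s4: p = 25/177 = 0.1412, -p*log2(p) = 0.3988
  s5: p = 43/177 = 0.2429, -p*log2(p) = 0.4959
H = sum of terms = 2.2461
Rounded to 2 decimals: 2.25

2.25


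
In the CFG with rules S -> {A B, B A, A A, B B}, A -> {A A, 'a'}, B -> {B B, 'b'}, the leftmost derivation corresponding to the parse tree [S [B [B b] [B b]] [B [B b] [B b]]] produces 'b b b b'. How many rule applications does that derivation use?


Every bracketed nonterminal node [X ...] in the tree is produced by exactly one rule application.
Reading the tree off as a leftmost derivation:
  Step 1: S  =>  B B   (applied S -> B B)
  Step 2: B B  =>  B B B   (applied B -> B B)
  Step 3: B B B  =>  b B B   (applied B -> b)
  Step 4: b B B  =>  b b B   (applied B -> b)
  Step 5: b b B  =>  b b B B   (applied B -> B B)
  Step 6: b b B B  =>  b b b B   (applied B -> b)
  Step 7: b b b B  =>  b b b b   (applied B -> b)
Final yield: b b b b
Total rewrite steps: 7

7


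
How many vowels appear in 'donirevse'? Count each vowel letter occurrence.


Scanning each character of 'donirevse':
  Position 1: 'd' -> consonant (running count: 0)
  Position 2: 'o' -> vowel (running count: 1)
  Position 3: 'n' -> consonant (running count: 1)
  Position 4: 'i' -> vowel (running count: 2)
  Position 5: 'r' -> consonant (running count: 2)
  Position 6: 'e' -> vowel (running count: 3)
  Position 7: 'v' -> consonant (running count: 3)
  Position 8: 's' -> consonant (running count: 3)
  Position 9: 'e' -> vowel (running count: 4)
Total vowels: 4

4


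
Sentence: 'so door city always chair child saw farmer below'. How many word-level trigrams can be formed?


Word trigrams from [9] words:
  Trigram 1: (so door city)
  Trigram 2: (door city always)
  Trigram 3: (city always chair)
  Trigram 4: (always chair child)
  Trigram 5: (chair child saw)
  Trigram 6: (child saw farmer)
  Trigram 7: (saw farmer below)
Total word trigrams: 9 - 2 = 7

7


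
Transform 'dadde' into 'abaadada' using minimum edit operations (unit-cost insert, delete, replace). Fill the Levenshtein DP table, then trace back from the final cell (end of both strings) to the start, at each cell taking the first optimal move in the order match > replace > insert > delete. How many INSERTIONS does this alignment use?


Edit distance = 5. Backtracking from cell (5, 8) with preference match > replace > insert > delete,
then listing the resulting alignment 'dadde' -> 'abaadada' left to right:
  Step 1: insert 'a' [insertion #1]
  Step 2: insert 'b' [insertion #2]
  Step 3: replace d->a
  Step 4: keep 'a'
  Step 5: keep 'd'
  Step 6: insert 'a' [insertion #3]
  Step 7: keep 'd'
  Step 8: replace e->a
Total insertions: 3

3


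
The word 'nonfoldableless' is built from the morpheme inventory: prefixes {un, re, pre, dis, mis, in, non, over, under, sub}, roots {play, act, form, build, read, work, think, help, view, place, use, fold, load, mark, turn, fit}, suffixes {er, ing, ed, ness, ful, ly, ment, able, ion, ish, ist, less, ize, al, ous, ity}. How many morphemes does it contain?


Segmenting 'nonfoldableless' against the inventory:
  'non' -> prefix (morpheme 1)
  'fold' -> root (morpheme 2)
  'able' -> suffix (morpheme 3)
  'less' -> suffix (morpheme 4)
Total morphemes: 4

4


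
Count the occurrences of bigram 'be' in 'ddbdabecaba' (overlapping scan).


Scanning 'ddbdabecaba' for bigram 'be':
  Position 0: 'dd' -> no
  Position 1: 'db' -> no
  Position 2: 'bd' -> no
  Position 3: 'da' -> no
  Position 4: 'ab' -> no
  Position 5: 'be' -> MATCH
  Position 6: 'ec' -> no
  Position 7: 'ca' -> no
  Position 8: 'ab' -> no
  Position 9: 'ba' -> no
Total matches: 1

1


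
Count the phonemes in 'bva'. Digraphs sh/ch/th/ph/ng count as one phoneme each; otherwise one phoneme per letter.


Parsing 'bva' greedily, digraphs first:
  'b' -> consonant phoneme (phonemes so far: 1)
  'v' -> consonant phoneme (phonemes so far: 2)
  'a' -> vowel phoneme (phonemes so far: 3)
Total phonemes: 3

3


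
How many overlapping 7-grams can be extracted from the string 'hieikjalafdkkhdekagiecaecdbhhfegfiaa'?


String 'hieikjalafdkkhdekagiecaecdbhhfegfiaa' has length L = 36.
Number of overlapping n-grams = L - n + 1
Substituting: 36 - 7 + 1 = 30

30


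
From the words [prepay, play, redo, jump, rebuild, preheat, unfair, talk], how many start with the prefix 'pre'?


Checking each word for prefix 'pre':
  'prepay' -> YES, starts with 'pre' (count: 1)
  'play' -> no (count: 1)
  'redo' -> no (count: 1)
  'jump' -> no (count: 1)
  'rebuild' -> no (count: 1)
  'preheat' -> YES, starts with 'pre' (count: 2)
  'unfair' -> no (count: 2)
  'talk' -> no (count: 2)
Total with prefix 'pre': 2

2


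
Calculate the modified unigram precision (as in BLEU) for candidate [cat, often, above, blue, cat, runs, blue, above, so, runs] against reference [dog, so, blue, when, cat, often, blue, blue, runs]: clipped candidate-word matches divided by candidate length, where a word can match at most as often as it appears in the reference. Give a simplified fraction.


Reference word counts: {'blue': 3, 'cat': 1, 'dog': 1, 'often': 1, 'runs': 1, 'so': 1, 'when': 1}
Checking each candidate word (with clipping):
  'cat' -> in reference (ref count 1, used 1/1) -> match (matches: 1)
  'often' -> in reference (ref count 1, used 1/1) -> match (matches: 2)
  'above' -> not in reference -> no match (matches: 2)
  'blue' -> in reference (ref count 3, used 1/3) -> match (matches: 3)
  'cat' -> ref count 1 already used up (1/1) -> clipped, no match (matches: 3)
  'runs' -> in reference (ref count 1, used 1/1) -> match (matches: 4)
  'blue' -> in reference (ref count 3, used 2/3) -> match (matches: 5)
  'above' -> not in reference -> no match (matches: 5)
  'so' -> in reference (ref count 1, used 1/1) -> match (matches: 6)
  'runs' -> ref count 1 already used up (1/1) -> clipped, no match (matches: 6)
Clipped matches: 6, Candidate length: 10
Precision = 6/10 = 3/5

3/5


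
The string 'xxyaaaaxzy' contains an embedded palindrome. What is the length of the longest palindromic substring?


Scanning 'xxyaaaaxzy' for palindromic substrings.
Substring at positions 3-6: 'aaaa'.
Check: reverse('aaaa') = 'aaaa' -> palindrome confirmed.
Neighbouring characters ('y' / 'x') break symmetry, so it cannot extend further.
No longer palindromic substring exists; longest length = 4

4


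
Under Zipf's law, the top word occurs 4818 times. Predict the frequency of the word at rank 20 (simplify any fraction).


Zipf's law: freq(rank) = f1 / rank
f1 = 4818, rank = 20
freq = 4818 / 20
GCD(4818, 20) = 2
Simplified: 2409/10

2409/10


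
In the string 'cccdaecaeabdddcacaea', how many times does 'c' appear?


Scanning 'cccdaecaeabdddcacaea' for 'c':
  Position 0: 'c' -> MATCH (count: 1)
  Position 1: 'c' -> MATCH (count: 2)
  Position 2: 'c' -> MATCH (count: 3)
  Position 6: 'c' -> MATCH (count: 4)
  Position 14: 'c' -> MATCH (count: 5)
  Position 16: 'c' -> MATCH (count: 6)
Total occurrences of 'c': 6

6


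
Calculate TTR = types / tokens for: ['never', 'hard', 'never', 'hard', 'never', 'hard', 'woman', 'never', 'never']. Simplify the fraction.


Tokens: 9
Unique types: ('hard', 'never', 'woman') = 3
TTR = 3/9
Simplify: divide both by 3 -> 1/3
TTR = 1/3

1/3


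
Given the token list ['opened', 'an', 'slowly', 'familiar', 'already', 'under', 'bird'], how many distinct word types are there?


Listing all tokens and tracking unique types:
  Token 1: 'opened' -> NEW (unique so far: 1)
  Token 2: 'an' -> NEW (unique so far: 2)
  Token 3: 'slowly' -> NEW (unique so far: 3)
  Token 4: 'familiar' -> NEW (unique so far: 4)
  Token 5: 'already' -> NEW (unique so far: 5)
  Token 6: 'under' -> NEW (unique so far: 6)
  Token 7: 'bird' -> NEW (unique so far: 7)
Unique types: ('already', 'an', 'bird', 'familiar', 'opened', 'slowly', 'under')
Vocabulary size: 7

7
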